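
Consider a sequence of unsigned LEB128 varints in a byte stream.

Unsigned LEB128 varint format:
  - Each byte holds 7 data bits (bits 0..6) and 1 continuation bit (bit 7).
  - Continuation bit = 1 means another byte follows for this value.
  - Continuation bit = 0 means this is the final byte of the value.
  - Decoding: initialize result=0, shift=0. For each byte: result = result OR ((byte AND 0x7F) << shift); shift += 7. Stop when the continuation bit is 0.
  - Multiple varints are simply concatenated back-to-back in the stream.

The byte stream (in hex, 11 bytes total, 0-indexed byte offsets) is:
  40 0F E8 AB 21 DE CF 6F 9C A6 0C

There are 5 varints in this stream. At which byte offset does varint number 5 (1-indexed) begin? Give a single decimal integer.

  byte[0]=0x40 cont=0 payload=0x40=64: acc |= 64<<0 -> acc=64 shift=7 [end]
Varint 1: bytes[0:1] = 40 -> value 64 (1 byte(s))
  byte[1]=0x0F cont=0 payload=0x0F=15: acc |= 15<<0 -> acc=15 shift=7 [end]
Varint 2: bytes[1:2] = 0F -> value 15 (1 byte(s))
  byte[2]=0xE8 cont=1 payload=0x68=104: acc |= 104<<0 -> acc=104 shift=7
  byte[3]=0xAB cont=1 payload=0x2B=43: acc |= 43<<7 -> acc=5608 shift=14
  byte[4]=0x21 cont=0 payload=0x21=33: acc |= 33<<14 -> acc=546280 shift=21 [end]
Varint 3: bytes[2:5] = E8 AB 21 -> value 546280 (3 byte(s))
  byte[5]=0xDE cont=1 payload=0x5E=94: acc |= 94<<0 -> acc=94 shift=7
  byte[6]=0xCF cont=1 payload=0x4F=79: acc |= 79<<7 -> acc=10206 shift=14
  byte[7]=0x6F cont=0 payload=0x6F=111: acc |= 111<<14 -> acc=1828830 shift=21 [end]
Varint 4: bytes[5:8] = DE CF 6F -> value 1828830 (3 byte(s))
  byte[8]=0x9C cont=1 payload=0x1C=28: acc |= 28<<0 -> acc=28 shift=7
  byte[9]=0xA6 cont=1 payload=0x26=38: acc |= 38<<7 -> acc=4892 shift=14
  byte[10]=0x0C cont=0 payload=0x0C=12: acc |= 12<<14 -> acc=201500 shift=21 [end]
Varint 5: bytes[8:11] = 9C A6 0C -> value 201500 (3 byte(s))

Answer: 8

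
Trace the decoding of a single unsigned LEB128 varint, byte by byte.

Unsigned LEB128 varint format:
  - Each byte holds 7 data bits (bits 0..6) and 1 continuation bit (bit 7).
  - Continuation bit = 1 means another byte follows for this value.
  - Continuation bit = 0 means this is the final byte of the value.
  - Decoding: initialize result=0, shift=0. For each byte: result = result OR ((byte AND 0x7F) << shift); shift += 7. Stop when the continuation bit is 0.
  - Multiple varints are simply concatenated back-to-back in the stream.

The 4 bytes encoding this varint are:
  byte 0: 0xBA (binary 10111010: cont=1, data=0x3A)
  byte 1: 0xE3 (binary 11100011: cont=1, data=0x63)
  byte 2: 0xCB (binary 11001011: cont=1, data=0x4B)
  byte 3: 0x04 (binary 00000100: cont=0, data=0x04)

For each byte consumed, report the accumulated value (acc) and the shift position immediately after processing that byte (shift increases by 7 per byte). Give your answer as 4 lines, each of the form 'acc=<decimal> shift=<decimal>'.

Answer: acc=58 shift=7
acc=12730 shift=14
acc=1241530 shift=21
acc=9630138 shift=28

Derivation:
byte 0=0xBA: payload=0x3A=58, contrib = 58<<0 = 58; acc -> 58, shift -> 7
byte 1=0xE3: payload=0x63=99, contrib = 99<<7 = 12672; acc -> 12730, shift -> 14
byte 2=0xCB: payload=0x4B=75, contrib = 75<<14 = 1228800; acc -> 1241530, shift -> 21
byte 3=0x04: payload=0x04=4, contrib = 4<<21 = 8388608; acc -> 9630138, shift -> 28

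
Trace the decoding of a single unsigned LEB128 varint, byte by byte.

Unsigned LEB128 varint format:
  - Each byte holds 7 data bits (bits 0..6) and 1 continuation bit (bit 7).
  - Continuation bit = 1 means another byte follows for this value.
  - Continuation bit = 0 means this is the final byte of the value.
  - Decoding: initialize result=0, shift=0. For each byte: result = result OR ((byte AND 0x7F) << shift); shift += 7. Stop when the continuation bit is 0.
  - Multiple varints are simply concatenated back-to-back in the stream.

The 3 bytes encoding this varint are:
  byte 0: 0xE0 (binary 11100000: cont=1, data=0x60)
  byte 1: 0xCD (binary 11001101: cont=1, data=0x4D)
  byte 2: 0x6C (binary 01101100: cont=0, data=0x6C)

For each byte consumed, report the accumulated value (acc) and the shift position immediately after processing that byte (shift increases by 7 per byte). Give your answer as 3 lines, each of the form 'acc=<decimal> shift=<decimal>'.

Answer: acc=96 shift=7
acc=9952 shift=14
acc=1779424 shift=21

Derivation:
byte 0=0xE0: payload=0x60=96, contrib = 96<<0 = 96; acc -> 96, shift -> 7
byte 1=0xCD: payload=0x4D=77, contrib = 77<<7 = 9856; acc -> 9952, shift -> 14
byte 2=0x6C: payload=0x6C=108, contrib = 108<<14 = 1769472; acc -> 1779424, shift -> 21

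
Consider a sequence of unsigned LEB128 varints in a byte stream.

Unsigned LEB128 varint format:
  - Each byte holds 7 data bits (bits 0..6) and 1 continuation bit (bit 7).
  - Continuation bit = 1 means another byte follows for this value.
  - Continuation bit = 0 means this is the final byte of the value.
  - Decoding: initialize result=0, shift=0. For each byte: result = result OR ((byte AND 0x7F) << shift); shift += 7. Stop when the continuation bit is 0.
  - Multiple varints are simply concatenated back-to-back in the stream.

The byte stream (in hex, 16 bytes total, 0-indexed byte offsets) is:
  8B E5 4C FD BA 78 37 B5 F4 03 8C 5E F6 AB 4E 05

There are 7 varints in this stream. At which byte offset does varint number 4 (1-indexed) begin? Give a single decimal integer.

  byte[0]=0x8B cont=1 payload=0x0B=11: acc |= 11<<0 -> acc=11 shift=7
  byte[1]=0xE5 cont=1 payload=0x65=101: acc |= 101<<7 -> acc=12939 shift=14
  byte[2]=0x4C cont=0 payload=0x4C=76: acc |= 76<<14 -> acc=1258123 shift=21 [end]
Varint 1: bytes[0:3] = 8B E5 4C -> value 1258123 (3 byte(s))
  byte[3]=0xFD cont=1 payload=0x7D=125: acc |= 125<<0 -> acc=125 shift=7
  byte[4]=0xBA cont=1 payload=0x3A=58: acc |= 58<<7 -> acc=7549 shift=14
  byte[5]=0x78 cont=0 payload=0x78=120: acc |= 120<<14 -> acc=1973629 shift=21 [end]
Varint 2: bytes[3:6] = FD BA 78 -> value 1973629 (3 byte(s))
  byte[6]=0x37 cont=0 payload=0x37=55: acc |= 55<<0 -> acc=55 shift=7 [end]
Varint 3: bytes[6:7] = 37 -> value 55 (1 byte(s))
  byte[7]=0xB5 cont=1 payload=0x35=53: acc |= 53<<0 -> acc=53 shift=7
  byte[8]=0xF4 cont=1 payload=0x74=116: acc |= 116<<7 -> acc=14901 shift=14
  byte[9]=0x03 cont=0 payload=0x03=3: acc |= 3<<14 -> acc=64053 shift=21 [end]
Varint 4: bytes[7:10] = B5 F4 03 -> value 64053 (3 byte(s))
  byte[10]=0x8C cont=1 payload=0x0C=12: acc |= 12<<0 -> acc=12 shift=7
  byte[11]=0x5E cont=0 payload=0x5E=94: acc |= 94<<7 -> acc=12044 shift=14 [end]
Varint 5: bytes[10:12] = 8C 5E -> value 12044 (2 byte(s))
  byte[12]=0xF6 cont=1 payload=0x76=118: acc |= 118<<0 -> acc=118 shift=7
  byte[13]=0xAB cont=1 payload=0x2B=43: acc |= 43<<7 -> acc=5622 shift=14
  byte[14]=0x4E cont=0 payload=0x4E=78: acc |= 78<<14 -> acc=1283574 shift=21 [end]
Varint 6: bytes[12:15] = F6 AB 4E -> value 1283574 (3 byte(s))
  byte[15]=0x05 cont=0 payload=0x05=5: acc |= 5<<0 -> acc=5 shift=7 [end]
Varint 7: bytes[15:16] = 05 -> value 5 (1 byte(s))

Answer: 7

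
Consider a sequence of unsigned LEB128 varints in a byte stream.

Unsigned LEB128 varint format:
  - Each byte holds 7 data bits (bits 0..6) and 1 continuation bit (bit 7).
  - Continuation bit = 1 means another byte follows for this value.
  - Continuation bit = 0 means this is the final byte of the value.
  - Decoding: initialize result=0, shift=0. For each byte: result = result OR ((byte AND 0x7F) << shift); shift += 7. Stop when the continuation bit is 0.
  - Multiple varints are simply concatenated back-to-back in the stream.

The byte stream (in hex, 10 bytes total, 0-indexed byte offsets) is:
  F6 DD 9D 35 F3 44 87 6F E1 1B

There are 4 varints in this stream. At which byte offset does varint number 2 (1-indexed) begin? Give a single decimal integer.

Answer: 4

Derivation:
  byte[0]=0xF6 cont=1 payload=0x76=118: acc |= 118<<0 -> acc=118 shift=7
  byte[1]=0xDD cont=1 payload=0x5D=93: acc |= 93<<7 -> acc=12022 shift=14
  byte[2]=0x9D cont=1 payload=0x1D=29: acc |= 29<<14 -> acc=487158 shift=21
  byte[3]=0x35 cont=0 payload=0x35=53: acc |= 53<<21 -> acc=111636214 shift=28 [end]
Varint 1: bytes[0:4] = F6 DD 9D 35 -> value 111636214 (4 byte(s))
  byte[4]=0xF3 cont=1 payload=0x73=115: acc |= 115<<0 -> acc=115 shift=7
  byte[5]=0x44 cont=0 payload=0x44=68: acc |= 68<<7 -> acc=8819 shift=14 [end]
Varint 2: bytes[4:6] = F3 44 -> value 8819 (2 byte(s))
  byte[6]=0x87 cont=1 payload=0x07=7: acc |= 7<<0 -> acc=7 shift=7
  byte[7]=0x6F cont=0 payload=0x6F=111: acc |= 111<<7 -> acc=14215 shift=14 [end]
Varint 3: bytes[6:8] = 87 6F -> value 14215 (2 byte(s))
  byte[8]=0xE1 cont=1 payload=0x61=97: acc |= 97<<0 -> acc=97 shift=7
  byte[9]=0x1B cont=0 payload=0x1B=27: acc |= 27<<7 -> acc=3553 shift=14 [end]
Varint 4: bytes[8:10] = E1 1B -> value 3553 (2 byte(s))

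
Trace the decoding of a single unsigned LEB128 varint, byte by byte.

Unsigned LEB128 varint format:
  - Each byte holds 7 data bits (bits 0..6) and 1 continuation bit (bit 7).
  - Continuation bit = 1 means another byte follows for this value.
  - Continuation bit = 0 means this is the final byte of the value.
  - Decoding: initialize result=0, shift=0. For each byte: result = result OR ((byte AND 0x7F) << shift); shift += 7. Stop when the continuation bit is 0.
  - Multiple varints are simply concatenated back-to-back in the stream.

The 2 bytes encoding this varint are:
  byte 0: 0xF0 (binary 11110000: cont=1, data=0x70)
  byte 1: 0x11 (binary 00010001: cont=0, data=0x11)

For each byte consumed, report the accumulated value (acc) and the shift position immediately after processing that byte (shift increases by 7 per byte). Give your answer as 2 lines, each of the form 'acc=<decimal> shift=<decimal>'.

byte 0=0xF0: payload=0x70=112, contrib = 112<<0 = 112; acc -> 112, shift -> 7
byte 1=0x11: payload=0x11=17, contrib = 17<<7 = 2176; acc -> 2288, shift -> 14

Answer: acc=112 shift=7
acc=2288 shift=14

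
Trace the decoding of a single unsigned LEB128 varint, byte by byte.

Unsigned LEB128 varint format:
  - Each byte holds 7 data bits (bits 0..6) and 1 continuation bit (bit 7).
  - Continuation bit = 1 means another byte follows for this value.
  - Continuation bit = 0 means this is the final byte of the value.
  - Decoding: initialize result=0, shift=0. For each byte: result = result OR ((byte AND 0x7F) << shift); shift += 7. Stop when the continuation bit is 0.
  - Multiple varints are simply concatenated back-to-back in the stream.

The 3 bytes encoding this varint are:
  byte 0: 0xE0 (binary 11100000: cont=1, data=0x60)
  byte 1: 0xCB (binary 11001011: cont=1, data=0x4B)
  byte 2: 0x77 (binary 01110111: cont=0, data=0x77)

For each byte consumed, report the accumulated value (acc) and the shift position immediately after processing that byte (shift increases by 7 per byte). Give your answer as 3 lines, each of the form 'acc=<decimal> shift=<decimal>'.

Answer: acc=96 shift=7
acc=9696 shift=14
acc=1959392 shift=21

Derivation:
byte 0=0xE0: payload=0x60=96, contrib = 96<<0 = 96; acc -> 96, shift -> 7
byte 1=0xCB: payload=0x4B=75, contrib = 75<<7 = 9600; acc -> 9696, shift -> 14
byte 2=0x77: payload=0x77=119, contrib = 119<<14 = 1949696; acc -> 1959392, shift -> 21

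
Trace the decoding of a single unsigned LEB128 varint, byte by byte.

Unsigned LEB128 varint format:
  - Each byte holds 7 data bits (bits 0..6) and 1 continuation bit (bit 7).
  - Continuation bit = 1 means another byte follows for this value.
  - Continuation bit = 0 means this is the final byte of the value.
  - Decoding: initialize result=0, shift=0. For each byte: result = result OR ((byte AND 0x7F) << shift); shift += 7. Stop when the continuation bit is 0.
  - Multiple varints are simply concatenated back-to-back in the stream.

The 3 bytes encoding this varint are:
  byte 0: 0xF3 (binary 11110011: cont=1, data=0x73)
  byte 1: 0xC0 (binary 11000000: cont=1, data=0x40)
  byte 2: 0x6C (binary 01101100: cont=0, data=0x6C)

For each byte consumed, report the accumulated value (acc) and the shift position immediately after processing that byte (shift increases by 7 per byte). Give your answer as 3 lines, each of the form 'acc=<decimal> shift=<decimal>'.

Answer: acc=115 shift=7
acc=8307 shift=14
acc=1777779 shift=21

Derivation:
byte 0=0xF3: payload=0x73=115, contrib = 115<<0 = 115; acc -> 115, shift -> 7
byte 1=0xC0: payload=0x40=64, contrib = 64<<7 = 8192; acc -> 8307, shift -> 14
byte 2=0x6C: payload=0x6C=108, contrib = 108<<14 = 1769472; acc -> 1777779, shift -> 21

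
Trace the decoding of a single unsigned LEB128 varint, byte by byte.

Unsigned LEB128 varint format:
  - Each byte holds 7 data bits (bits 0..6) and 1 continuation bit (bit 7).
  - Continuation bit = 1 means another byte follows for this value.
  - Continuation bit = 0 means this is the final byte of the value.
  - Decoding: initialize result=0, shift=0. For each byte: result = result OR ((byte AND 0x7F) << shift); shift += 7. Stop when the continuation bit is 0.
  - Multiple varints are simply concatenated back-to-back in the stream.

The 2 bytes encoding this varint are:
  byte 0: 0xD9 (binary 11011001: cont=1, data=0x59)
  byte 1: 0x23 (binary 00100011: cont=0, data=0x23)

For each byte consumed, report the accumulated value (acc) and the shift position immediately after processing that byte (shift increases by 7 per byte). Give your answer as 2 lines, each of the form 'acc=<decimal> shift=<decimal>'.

Answer: acc=89 shift=7
acc=4569 shift=14

Derivation:
byte 0=0xD9: payload=0x59=89, contrib = 89<<0 = 89; acc -> 89, shift -> 7
byte 1=0x23: payload=0x23=35, contrib = 35<<7 = 4480; acc -> 4569, shift -> 14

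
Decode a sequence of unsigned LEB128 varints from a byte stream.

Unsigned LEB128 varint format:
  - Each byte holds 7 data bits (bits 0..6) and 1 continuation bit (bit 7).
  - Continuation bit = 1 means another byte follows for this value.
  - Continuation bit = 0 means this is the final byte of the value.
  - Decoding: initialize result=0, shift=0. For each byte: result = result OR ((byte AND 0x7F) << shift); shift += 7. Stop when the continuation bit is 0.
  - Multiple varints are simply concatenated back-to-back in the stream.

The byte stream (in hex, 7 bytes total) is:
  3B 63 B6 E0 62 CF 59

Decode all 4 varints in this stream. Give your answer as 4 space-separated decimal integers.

Answer: 59 99 1617974 11471

Derivation:
  byte[0]=0x3B cont=0 payload=0x3B=59: acc |= 59<<0 -> acc=59 shift=7 [end]
Varint 1: bytes[0:1] = 3B -> value 59 (1 byte(s))
  byte[1]=0x63 cont=0 payload=0x63=99: acc |= 99<<0 -> acc=99 shift=7 [end]
Varint 2: bytes[1:2] = 63 -> value 99 (1 byte(s))
  byte[2]=0xB6 cont=1 payload=0x36=54: acc |= 54<<0 -> acc=54 shift=7
  byte[3]=0xE0 cont=1 payload=0x60=96: acc |= 96<<7 -> acc=12342 shift=14
  byte[4]=0x62 cont=0 payload=0x62=98: acc |= 98<<14 -> acc=1617974 shift=21 [end]
Varint 3: bytes[2:5] = B6 E0 62 -> value 1617974 (3 byte(s))
  byte[5]=0xCF cont=1 payload=0x4F=79: acc |= 79<<0 -> acc=79 shift=7
  byte[6]=0x59 cont=0 payload=0x59=89: acc |= 89<<7 -> acc=11471 shift=14 [end]
Varint 4: bytes[5:7] = CF 59 -> value 11471 (2 byte(s))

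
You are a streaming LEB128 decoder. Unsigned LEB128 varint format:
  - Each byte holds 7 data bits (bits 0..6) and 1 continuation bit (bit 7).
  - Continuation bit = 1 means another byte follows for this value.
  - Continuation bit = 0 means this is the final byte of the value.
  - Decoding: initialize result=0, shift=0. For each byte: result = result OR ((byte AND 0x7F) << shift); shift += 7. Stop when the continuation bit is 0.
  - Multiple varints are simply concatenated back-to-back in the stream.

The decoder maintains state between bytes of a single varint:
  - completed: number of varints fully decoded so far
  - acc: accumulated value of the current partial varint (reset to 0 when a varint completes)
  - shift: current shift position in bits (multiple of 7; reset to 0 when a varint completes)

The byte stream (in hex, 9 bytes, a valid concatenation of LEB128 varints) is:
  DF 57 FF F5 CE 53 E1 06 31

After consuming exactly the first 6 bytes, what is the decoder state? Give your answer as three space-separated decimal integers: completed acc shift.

Answer: 2 0 0

Derivation:
byte[0]=0xDF cont=1 payload=0x5F: acc |= 95<<0 -> completed=0 acc=95 shift=7
byte[1]=0x57 cont=0 payload=0x57: varint #1 complete (value=11231); reset -> completed=1 acc=0 shift=0
byte[2]=0xFF cont=1 payload=0x7F: acc |= 127<<0 -> completed=1 acc=127 shift=7
byte[3]=0xF5 cont=1 payload=0x75: acc |= 117<<7 -> completed=1 acc=15103 shift=14
byte[4]=0xCE cont=1 payload=0x4E: acc |= 78<<14 -> completed=1 acc=1293055 shift=21
byte[5]=0x53 cont=0 payload=0x53: varint #2 complete (value=175356671); reset -> completed=2 acc=0 shift=0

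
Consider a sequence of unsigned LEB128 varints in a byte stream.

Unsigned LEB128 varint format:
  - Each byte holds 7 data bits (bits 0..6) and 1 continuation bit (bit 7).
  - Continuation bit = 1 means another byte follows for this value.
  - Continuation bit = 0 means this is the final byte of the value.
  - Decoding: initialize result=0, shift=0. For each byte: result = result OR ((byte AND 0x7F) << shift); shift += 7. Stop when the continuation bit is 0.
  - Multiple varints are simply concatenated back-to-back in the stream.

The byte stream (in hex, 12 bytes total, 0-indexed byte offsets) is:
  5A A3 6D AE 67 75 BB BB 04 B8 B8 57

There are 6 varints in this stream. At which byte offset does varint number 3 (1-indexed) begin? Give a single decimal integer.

Answer: 3

Derivation:
  byte[0]=0x5A cont=0 payload=0x5A=90: acc |= 90<<0 -> acc=90 shift=7 [end]
Varint 1: bytes[0:1] = 5A -> value 90 (1 byte(s))
  byte[1]=0xA3 cont=1 payload=0x23=35: acc |= 35<<0 -> acc=35 shift=7
  byte[2]=0x6D cont=0 payload=0x6D=109: acc |= 109<<7 -> acc=13987 shift=14 [end]
Varint 2: bytes[1:3] = A3 6D -> value 13987 (2 byte(s))
  byte[3]=0xAE cont=1 payload=0x2E=46: acc |= 46<<0 -> acc=46 shift=7
  byte[4]=0x67 cont=0 payload=0x67=103: acc |= 103<<7 -> acc=13230 shift=14 [end]
Varint 3: bytes[3:5] = AE 67 -> value 13230 (2 byte(s))
  byte[5]=0x75 cont=0 payload=0x75=117: acc |= 117<<0 -> acc=117 shift=7 [end]
Varint 4: bytes[5:6] = 75 -> value 117 (1 byte(s))
  byte[6]=0xBB cont=1 payload=0x3B=59: acc |= 59<<0 -> acc=59 shift=7
  byte[7]=0xBB cont=1 payload=0x3B=59: acc |= 59<<7 -> acc=7611 shift=14
  byte[8]=0x04 cont=0 payload=0x04=4: acc |= 4<<14 -> acc=73147 shift=21 [end]
Varint 5: bytes[6:9] = BB BB 04 -> value 73147 (3 byte(s))
  byte[9]=0xB8 cont=1 payload=0x38=56: acc |= 56<<0 -> acc=56 shift=7
  byte[10]=0xB8 cont=1 payload=0x38=56: acc |= 56<<7 -> acc=7224 shift=14
  byte[11]=0x57 cont=0 payload=0x57=87: acc |= 87<<14 -> acc=1432632 shift=21 [end]
Varint 6: bytes[9:12] = B8 B8 57 -> value 1432632 (3 byte(s))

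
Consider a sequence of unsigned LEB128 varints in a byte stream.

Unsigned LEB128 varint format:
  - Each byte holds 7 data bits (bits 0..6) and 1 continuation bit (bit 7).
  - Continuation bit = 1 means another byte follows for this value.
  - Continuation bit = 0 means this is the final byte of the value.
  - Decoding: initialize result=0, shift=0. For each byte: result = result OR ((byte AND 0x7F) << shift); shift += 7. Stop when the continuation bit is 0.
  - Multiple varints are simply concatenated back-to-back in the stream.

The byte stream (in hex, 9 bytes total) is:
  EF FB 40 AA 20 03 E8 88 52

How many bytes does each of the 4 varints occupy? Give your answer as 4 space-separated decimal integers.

Answer: 3 2 1 3

Derivation:
  byte[0]=0xEF cont=1 payload=0x6F=111: acc |= 111<<0 -> acc=111 shift=7
  byte[1]=0xFB cont=1 payload=0x7B=123: acc |= 123<<7 -> acc=15855 shift=14
  byte[2]=0x40 cont=0 payload=0x40=64: acc |= 64<<14 -> acc=1064431 shift=21 [end]
Varint 1: bytes[0:3] = EF FB 40 -> value 1064431 (3 byte(s))
  byte[3]=0xAA cont=1 payload=0x2A=42: acc |= 42<<0 -> acc=42 shift=7
  byte[4]=0x20 cont=0 payload=0x20=32: acc |= 32<<7 -> acc=4138 shift=14 [end]
Varint 2: bytes[3:5] = AA 20 -> value 4138 (2 byte(s))
  byte[5]=0x03 cont=0 payload=0x03=3: acc |= 3<<0 -> acc=3 shift=7 [end]
Varint 3: bytes[5:6] = 03 -> value 3 (1 byte(s))
  byte[6]=0xE8 cont=1 payload=0x68=104: acc |= 104<<0 -> acc=104 shift=7
  byte[7]=0x88 cont=1 payload=0x08=8: acc |= 8<<7 -> acc=1128 shift=14
  byte[8]=0x52 cont=0 payload=0x52=82: acc |= 82<<14 -> acc=1344616 shift=21 [end]
Varint 4: bytes[6:9] = E8 88 52 -> value 1344616 (3 byte(s))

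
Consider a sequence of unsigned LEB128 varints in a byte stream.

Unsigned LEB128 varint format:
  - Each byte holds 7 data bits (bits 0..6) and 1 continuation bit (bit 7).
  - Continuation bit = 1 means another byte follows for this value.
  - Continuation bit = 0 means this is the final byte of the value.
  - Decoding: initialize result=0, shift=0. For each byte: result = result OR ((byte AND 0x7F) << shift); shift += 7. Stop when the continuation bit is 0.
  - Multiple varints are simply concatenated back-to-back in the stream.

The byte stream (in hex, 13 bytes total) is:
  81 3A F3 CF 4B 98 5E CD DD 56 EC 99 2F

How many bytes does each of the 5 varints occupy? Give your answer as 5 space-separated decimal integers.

  byte[0]=0x81 cont=1 payload=0x01=1: acc |= 1<<0 -> acc=1 shift=7
  byte[1]=0x3A cont=0 payload=0x3A=58: acc |= 58<<7 -> acc=7425 shift=14 [end]
Varint 1: bytes[0:2] = 81 3A -> value 7425 (2 byte(s))
  byte[2]=0xF3 cont=1 payload=0x73=115: acc |= 115<<0 -> acc=115 shift=7
  byte[3]=0xCF cont=1 payload=0x4F=79: acc |= 79<<7 -> acc=10227 shift=14
  byte[4]=0x4B cont=0 payload=0x4B=75: acc |= 75<<14 -> acc=1239027 shift=21 [end]
Varint 2: bytes[2:5] = F3 CF 4B -> value 1239027 (3 byte(s))
  byte[5]=0x98 cont=1 payload=0x18=24: acc |= 24<<0 -> acc=24 shift=7
  byte[6]=0x5E cont=0 payload=0x5E=94: acc |= 94<<7 -> acc=12056 shift=14 [end]
Varint 3: bytes[5:7] = 98 5E -> value 12056 (2 byte(s))
  byte[7]=0xCD cont=1 payload=0x4D=77: acc |= 77<<0 -> acc=77 shift=7
  byte[8]=0xDD cont=1 payload=0x5D=93: acc |= 93<<7 -> acc=11981 shift=14
  byte[9]=0x56 cont=0 payload=0x56=86: acc |= 86<<14 -> acc=1421005 shift=21 [end]
Varint 4: bytes[7:10] = CD DD 56 -> value 1421005 (3 byte(s))
  byte[10]=0xEC cont=1 payload=0x6C=108: acc |= 108<<0 -> acc=108 shift=7
  byte[11]=0x99 cont=1 payload=0x19=25: acc |= 25<<7 -> acc=3308 shift=14
  byte[12]=0x2F cont=0 payload=0x2F=47: acc |= 47<<14 -> acc=773356 shift=21 [end]
Varint 5: bytes[10:13] = EC 99 2F -> value 773356 (3 byte(s))

Answer: 2 3 2 3 3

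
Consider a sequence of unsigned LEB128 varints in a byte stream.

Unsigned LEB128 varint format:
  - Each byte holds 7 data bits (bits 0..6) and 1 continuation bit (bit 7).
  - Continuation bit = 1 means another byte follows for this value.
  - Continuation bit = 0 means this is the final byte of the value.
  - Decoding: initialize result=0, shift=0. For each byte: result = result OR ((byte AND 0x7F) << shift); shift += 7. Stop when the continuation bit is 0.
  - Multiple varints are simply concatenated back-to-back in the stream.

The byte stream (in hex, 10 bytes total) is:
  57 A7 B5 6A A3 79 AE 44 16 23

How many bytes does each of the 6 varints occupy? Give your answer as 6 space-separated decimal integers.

  byte[0]=0x57 cont=0 payload=0x57=87: acc |= 87<<0 -> acc=87 shift=7 [end]
Varint 1: bytes[0:1] = 57 -> value 87 (1 byte(s))
  byte[1]=0xA7 cont=1 payload=0x27=39: acc |= 39<<0 -> acc=39 shift=7
  byte[2]=0xB5 cont=1 payload=0x35=53: acc |= 53<<7 -> acc=6823 shift=14
  byte[3]=0x6A cont=0 payload=0x6A=106: acc |= 106<<14 -> acc=1743527 shift=21 [end]
Varint 2: bytes[1:4] = A7 B5 6A -> value 1743527 (3 byte(s))
  byte[4]=0xA3 cont=1 payload=0x23=35: acc |= 35<<0 -> acc=35 shift=7
  byte[5]=0x79 cont=0 payload=0x79=121: acc |= 121<<7 -> acc=15523 shift=14 [end]
Varint 3: bytes[4:6] = A3 79 -> value 15523 (2 byte(s))
  byte[6]=0xAE cont=1 payload=0x2E=46: acc |= 46<<0 -> acc=46 shift=7
  byte[7]=0x44 cont=0 payload=0x44=68: acc |= 68<<7 -> acc=8750 shift=14 [end]
Varint 4: bytes[6:8] = AE 44 -> value 8750 (2 byte(s))
  byte[8]=0x16 cont=0 payload=0x16=22: acc |= 22<<0 -> acc=22 shift=7 [end]
Varint 5: bytes[8:9] = 16 -> value 22 (1 byte(s))
  byte[9]=0x23 cont=0 payload=0x23=35: acc |= 35<<0 -> acc=35 shift=7 [end]
Varint 6: bytes[9:10] = 23 -> value 35 (1 byte(s))

Answer: 1 3 2 2 1 1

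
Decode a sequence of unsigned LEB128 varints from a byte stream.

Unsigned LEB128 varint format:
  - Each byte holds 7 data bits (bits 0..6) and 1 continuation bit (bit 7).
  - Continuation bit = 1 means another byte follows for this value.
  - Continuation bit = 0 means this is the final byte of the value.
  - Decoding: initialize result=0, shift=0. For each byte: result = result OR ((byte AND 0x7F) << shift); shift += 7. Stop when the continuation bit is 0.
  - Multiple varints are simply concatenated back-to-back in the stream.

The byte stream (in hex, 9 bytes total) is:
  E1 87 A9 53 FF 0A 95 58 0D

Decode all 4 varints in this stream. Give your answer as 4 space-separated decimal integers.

Answer: 174736353 1407 11285 13

Derivation:
  byte[0]=0xE1 cont=1 payload=0x61=97: acc |= 97<<0 -> acc=97 shift=7
  byte[1]=0x87 cont=1 payload=0x07=7: acc |= 7<<7 -> acc=993 shift=14
  byte[2]=0xA9 cont=1 payload=0x29=41: acc |= 41<<14 -> acc=672737 shift=21
  byte[3]=0x53 cont=0 payload=0x53=83: acc |= 83<<21 -> acc=174736353 shift=28 [end]
Varint 1: bytes[0:4] = E1 87 A9 53 -> value 174736353 (4 byte(s))
  byte[4]=0xFF cont=1 payload=0x7F=127: acc |= 127<<0 -> acc=127 shift=7
  byte[5]=0x0A cont=0 payload=0x0A=10: acc |= 10<<7 -> acc=1407 shift=14 [end]
Varint 2: bytes[4:6] = FF 0A -> value 1407 (2 byte(s))
  byte[6]=0x95 cont=1 payload=0x15=21: acc |= 21<<0 -> acc=21 shift=7
  byte[7]=0x58 cont=0 payload=0x58=88: acc |= 88<<7 -> acc=11285 shift=14 [end]
Varint 3: bytes[6:8] = 95 58 -> value 11285 (2 byte(s))
  byte[8]=0x0D cont=0 payload=0x0D=13: acc |= 13<<0 -> acc=13 shift=7 [end]
Varint 4: bytes[8:9] = 0D -> value 13 (1 byte(s))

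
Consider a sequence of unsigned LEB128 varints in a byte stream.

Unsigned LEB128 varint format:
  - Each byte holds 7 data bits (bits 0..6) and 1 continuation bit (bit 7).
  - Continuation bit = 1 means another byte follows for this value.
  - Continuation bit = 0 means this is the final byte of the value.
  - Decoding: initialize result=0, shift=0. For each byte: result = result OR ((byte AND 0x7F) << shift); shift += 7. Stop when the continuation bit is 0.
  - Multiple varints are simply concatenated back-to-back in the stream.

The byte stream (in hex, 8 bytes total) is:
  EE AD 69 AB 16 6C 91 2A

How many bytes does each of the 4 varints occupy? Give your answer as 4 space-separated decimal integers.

Answer: 3 2 1 2

Derivation:
  byte[0]=0xEE cont=1 payload=0x6E=110: acc |= 110<<0 -> acc=110 shift=7
  byte[1]=0xAD cont=1 payload=0x2D=45: acc |= 45<<7 -> acc=5870 shift=14
  byte[2]=0x69 cont=0 payload=0x69=105: acc |= 105<<14 -> acc=1726190 shift=21 [end]
Varint 1: bytes[0:3] = EE AD 69 -> value 1726190 (3 byte(s))
  byte[3]=0xAB cont=1 payload=0x2B=43: acc |= 43<<0 -> acc=43 shift=7
  byte[4]=0x16 cont=0 payload=0x16=22: acc |= 22<<7 -> acc=2859 shift=14 [end]
Varint 2: bytes[3:5] = AB 16 -> value 2859 (2 byte(s))
  byte[5]=0x6C cont=0 payload=0x6C=108: acc |= 108<<0 -> acc=108 shift=7 [end]
Varint 3: bytes[5:6] = 6C -> value 108 (1 byte(s))
  byte[6]=0x91 cont=1 payload=0x11=17: acc |= 17<<0 -> acc=17 shift=7
  byte[7]=0x2A cont=0 payload=0x2A=42: acc |= 42<<7 -> acc=5393 shift=14 [end]
Varint 4: bytes[6:8] = 91 2A -> value 5393 (2 byte(s))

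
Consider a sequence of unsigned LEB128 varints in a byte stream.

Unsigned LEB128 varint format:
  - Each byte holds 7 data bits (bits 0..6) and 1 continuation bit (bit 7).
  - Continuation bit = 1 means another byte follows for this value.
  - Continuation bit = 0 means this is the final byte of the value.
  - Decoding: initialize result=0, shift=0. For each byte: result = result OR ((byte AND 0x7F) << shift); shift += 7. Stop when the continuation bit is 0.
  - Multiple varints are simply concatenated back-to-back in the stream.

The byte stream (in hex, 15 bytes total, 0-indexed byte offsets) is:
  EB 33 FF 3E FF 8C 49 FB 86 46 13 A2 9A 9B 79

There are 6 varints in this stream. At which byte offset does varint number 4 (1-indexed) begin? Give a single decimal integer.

  byte[0]=0xEB cont=1 payload=0x6B=107: acc |= 107<<0 -> acc=107 shift=7
  byte[1]=0x33 cont=0 payload=0x33=51: acc |= 51<<7 -> acc=6635 shift=14 [end]
Varint 1: bytes[0:2] = EB 33 -> value 6635 (2 byte(s))
  byte[2]=0xFF cont=1 payload=0x7F=127: acc |= 127<<0 -> acc=127 shift=7
  byte[3]=0x3E cont=0 payload=0x3E=62: acc |= 62<<7 -> acc=8063 shift=14 [end]
Varint 2: bytes[2:4] = FF 3E -> value 8063 (2 byte(s))
  byte[4]=0xFF cont=1 payload=0x7F=127: acc |= 127<<0 -> acc=127 shift=7
  byte[5]=0x8C cont=1 payload=0x0C=12: acc |= 12<<7 -> acc=1663 shift=14
  byte[6]=0x49 cont=0 payload=0x49=73: acc |= 73<<14 -> acc=1197695 shift=21 [end]
Varint 3: bytes[4:7] = FF 8C 49 -> value 1197695 (3 byte(s))
  byte[7]=0xFB cont=1 payload=0x7B=123: acc |= 123<<0 -> acc=123 shift=7
  byte[8]=0x86 cont=1 payload=0x06=6: acc |= 6<<7 -> acc=891 shift=14
  byte[9]=0x46 cont=0 payload=0x46=70: acc |= 70<<14 -> acc=1147771 shift=21 [end]
Varint 4: bytes[7:10] = FB 86 46 -> value 1147771 (3 byte(s))
  byte[10]=0x13 cont=0 payload=0x13=19: acc |= 19<<0 -> acc=19 shift=7 [end]
Varint 5: bytes[10:11] = 13 -> value 19 (1 byte(s))
  byte[11]=0xA2 cont=1 payload=0x22=34: acc |= 34<<0 -> acc=34 shift=7
  byte[12]=0x9A cont=1 payload=0x1A=26: acc |= 26<<7 -> acc=3362 shift=14
  byte[13]=0x9B cont=1 payload=0x1B=27: acc |= 27<<14 -> acc=445730 shift=21
  byte[14]=0x79 cont=0 payload=0x79=121: acc |= 121<<21 -> acc=254201122 shift=28 [end]
Varint 6: bytes[11:15] = A2 9A 9B 79 -> value 254201122 (4 byte(s))

Answer: 7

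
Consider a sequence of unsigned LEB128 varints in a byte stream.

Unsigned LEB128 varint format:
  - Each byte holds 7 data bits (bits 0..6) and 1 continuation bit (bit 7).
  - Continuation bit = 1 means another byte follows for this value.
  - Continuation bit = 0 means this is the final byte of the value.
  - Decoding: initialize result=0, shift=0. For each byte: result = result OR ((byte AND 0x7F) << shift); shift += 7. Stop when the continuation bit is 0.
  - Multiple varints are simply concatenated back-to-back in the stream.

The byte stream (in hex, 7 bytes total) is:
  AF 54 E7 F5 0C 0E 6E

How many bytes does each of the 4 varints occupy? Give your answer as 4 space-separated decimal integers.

  byte[0]=0xAF cont=1 payload=0x2F=47: acc |= 47<<0 -> acc=47 shift=7
  byte[1]=0x54 cont=0 payload=0x54=84: acc |= 84<<7 -> acc=10799 shift=14 [end]
Varint 1: bytes[0:2] = AF 54 -> value 10799 (2 byte(s))
  byte[2]=0xE7 cont=1 payload=0x67=103: acc |= 103<<0 -> acc=103 shift=7
  byte[3]=0xF5 cont=1 payload=0x75=117: acc |= 117<<7 -> acc=15079 shift=14
  byte[4]=0x0C cont=0 payload=0x0C=12: acc |= 12<<14 -> acc=211687 shift=21 [end]
Varint 2: bytes[2:5] = E7 F5 0C -> value 211687 (3 byte(s))
  byte[5]=0x0E cont=0 payload=0x0E=14: acc |= 14<<0 -> acc=14 shift=7 [end]
Varint 3: bytes[5:6] = 0E -> value 14 (1 byte(s))
  byte[6]=0x6E cont=0 payload=0x6E=110: acc |= 110<<0 -> acc=110 shift=7 [end]
Varint 4: bytes[6:7] = 6E -> value 110 (1 byte(s))

Answer: 2 3 1 1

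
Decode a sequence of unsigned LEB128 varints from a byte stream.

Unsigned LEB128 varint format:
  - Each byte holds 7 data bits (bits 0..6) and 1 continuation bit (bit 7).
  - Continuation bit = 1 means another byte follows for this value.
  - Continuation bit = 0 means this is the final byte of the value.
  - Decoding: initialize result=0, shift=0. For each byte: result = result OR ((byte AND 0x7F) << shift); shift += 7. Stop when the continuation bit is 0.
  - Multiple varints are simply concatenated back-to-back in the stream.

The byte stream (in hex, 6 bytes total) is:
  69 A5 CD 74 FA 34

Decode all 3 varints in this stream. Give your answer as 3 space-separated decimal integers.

  byte[0]=0x69 cont=0 payload=0x69=105: acc |= 105<<0 -> acc=105 shift=7 [end]
Varint 1: bytes[0:1] = 69 -> value 105 (1 byte(s))
  byte[1]=0xA5 cont=1 payload=0x25=37: acc |= 37<<0 -> acc=37 shift=7
  byte[2]=0xCD cont=1 payload=0x4D=77: acc |= 77<<7 -> acc=9893 shift=14
  byte[3]=0x74 cont=0 payload=0x74=116: acc |= 116<<14 -> acc=1910437 shift=21 [end]
Varint 2: bytes[1:4] = A5 CD 74 -> value 1910437 (3 byte(s))
  byte[4]=0xFA cont=1 payload=0x7A=122: acc |= 122<<0 -> acc=122 shift=7
  byte[5]=0x34 cont=0 payload=0x34=52: acc |= 52<<7 -> acc=6778 shift=14 [end]
Varint 3: bytes[4:6] = FA 34 -> value 6778 (2 byte(s))

Answer: 105 1910437 6778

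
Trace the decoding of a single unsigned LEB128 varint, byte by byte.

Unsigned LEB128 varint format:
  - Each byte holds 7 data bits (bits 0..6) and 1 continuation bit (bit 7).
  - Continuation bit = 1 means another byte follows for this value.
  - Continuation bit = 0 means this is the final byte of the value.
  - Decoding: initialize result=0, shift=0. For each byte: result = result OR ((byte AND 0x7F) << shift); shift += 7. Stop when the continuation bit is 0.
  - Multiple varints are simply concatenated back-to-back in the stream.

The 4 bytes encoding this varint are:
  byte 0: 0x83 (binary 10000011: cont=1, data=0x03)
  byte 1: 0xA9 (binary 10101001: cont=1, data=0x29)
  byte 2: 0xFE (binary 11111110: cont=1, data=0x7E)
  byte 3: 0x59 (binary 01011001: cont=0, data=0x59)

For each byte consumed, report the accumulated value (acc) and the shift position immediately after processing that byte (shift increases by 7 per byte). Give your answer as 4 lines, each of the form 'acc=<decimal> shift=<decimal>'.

Answer: acc=3 shift=7
acc=5251 shift=14
acc=2069635 shift=21
acc=188716163 shift=28

Derivation:
byte 0=0x83: payload=0x03=3, contrib = 3<<0 = 3; acc -> 3, shift -> 7
byte 1=0xA9: payload=0x29=41, contrib = 41<<7 = 5248; acc -> 5251, shift -> 14
byte 2=0xFE: payload=0x7E=126, contrib = 126<<14 = 2064384; acc -> 2069635, shift -> 21
byte 3=0x59: payload=0x59=89, contrib = 89<<21 = 186646528; acc -> 188716163, shift -> 28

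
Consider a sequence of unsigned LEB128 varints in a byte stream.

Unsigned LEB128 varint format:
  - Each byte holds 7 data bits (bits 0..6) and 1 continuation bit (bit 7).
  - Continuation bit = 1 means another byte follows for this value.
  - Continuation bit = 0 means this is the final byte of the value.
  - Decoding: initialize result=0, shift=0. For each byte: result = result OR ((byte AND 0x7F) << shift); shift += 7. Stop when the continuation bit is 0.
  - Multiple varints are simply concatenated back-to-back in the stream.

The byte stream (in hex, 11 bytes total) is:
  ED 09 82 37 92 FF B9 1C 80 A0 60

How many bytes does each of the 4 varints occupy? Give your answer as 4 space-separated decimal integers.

  byte[0]=0xED cont=1 payload=0x6D=109: acc |= 109<<0 -> acc=109 shift=7
  byte[1]=0x09 cont=0 payload=0x09=9: acc |= 9<<7 -> acc=1261 shift=14 [end]
Varint 1: bytes[0:2] = ED 09 -> value 1261 (2 byte(s))
  byte[2]=0x82 cont=1 payload=0x02=2: acc |= 2<<0 -> acc=2 shift=7
  byte[3]=0x37 cont=0 payload=0x37=55: acc |= 55<<7 -> acc=7042 shift=14 [end]
Varint 2: bytes[2:4] = 82 37 -> value 7042 (2 byte(s))
  byte[4]=0x92 cont=1 payload=0x12=18: acc |= 18<<0 -> acc=18 shift=7
  byte[5]=0xFF cont=1 payload=0x7F=127: acc |= 127<<7 -> acc=16274 shift=14
  byte[6]=0xB9 cont=1 payload=0x39=57: acc |= 57<<14 -> acc=950162 shift=21
  byte[7]=0x1C cont=0 payload=0x1C=28: acc |= 28<<21 -> acc=59670418 shift=28 [end]
Varint 3: bytes[4:8] = 92 FF B9 1C -> value 59670418 (4 byte(s))
  byte[8]=0x80 cont=1 payload=0x00=0: acc |= 0<<0 -> acc=0 shift=7
  byte[9]=0xA0 cont=1 payload=0x20=32: acc |= 32<<7 -> acc=4096 shift=14
  byte[10]=0x60 cont=0 payload=0x60=96: acc |= 96<<14 -> acc=1576960 shift=21 [end]
Varint 4: bytes[8:11] = 80 A0 60 -> value 1576960 (3 byte(s))

Answer: 2 2 4 3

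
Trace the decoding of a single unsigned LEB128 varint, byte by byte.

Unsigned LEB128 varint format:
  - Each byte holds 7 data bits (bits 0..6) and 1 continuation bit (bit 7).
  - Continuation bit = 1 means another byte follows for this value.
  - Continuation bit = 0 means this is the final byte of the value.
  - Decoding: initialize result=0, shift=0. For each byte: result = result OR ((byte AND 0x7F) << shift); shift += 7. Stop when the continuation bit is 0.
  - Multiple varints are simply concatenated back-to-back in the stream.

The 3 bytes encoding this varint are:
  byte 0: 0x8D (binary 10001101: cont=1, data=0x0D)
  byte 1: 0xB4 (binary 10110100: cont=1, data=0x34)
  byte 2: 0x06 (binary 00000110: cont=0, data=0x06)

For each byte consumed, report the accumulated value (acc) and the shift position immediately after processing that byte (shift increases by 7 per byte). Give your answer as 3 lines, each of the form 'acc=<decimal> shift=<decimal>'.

Answer: acc=13 shift=7
acc=6669 shift=14
acc=104973 shift=21

Derivation:
byte 0=0x8D: payload=0x0D=13, contrib = 13<<0 = 13; acc -> 13, shift -> 7
byte 1=0xB4: payload=0x34=52, contrib = 52<<7 = 6656; acc -> 6669, shift -> 14
byte 2=0x06: payload=0x06=6, contrib = 6<<14 = 98304; acc -> 104973, shift -> 21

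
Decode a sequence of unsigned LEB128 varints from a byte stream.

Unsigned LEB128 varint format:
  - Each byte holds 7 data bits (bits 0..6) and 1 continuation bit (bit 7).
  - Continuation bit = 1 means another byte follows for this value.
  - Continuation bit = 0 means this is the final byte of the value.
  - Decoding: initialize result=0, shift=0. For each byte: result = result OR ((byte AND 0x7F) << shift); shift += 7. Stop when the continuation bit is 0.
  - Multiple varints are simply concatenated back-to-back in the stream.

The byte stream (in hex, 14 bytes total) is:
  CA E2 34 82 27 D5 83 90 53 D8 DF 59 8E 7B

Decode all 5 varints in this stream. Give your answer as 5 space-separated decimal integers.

Answer: 864586 4994 174326229 1470424 15758

Derivation:
  byte[0]=0xCA cont=1 payload=0x4A=74: acc |= 74<<0 -> acc=74 shift=7
  byte[1]=0xE2 cont=1 payload=0x62=98: acc |= 98<<7 -> acc=12618 shift=14
  byte[2]=0x34 cont=0 payload=0x34=52: acc |= 52<<14 -> acc=864586 shift=21 [end]
Varint 1: bytes[0:3] = CA E2 34 -> value 864586 (3 byte(s))
  byte[3]=0x82 cont=1 payload=0x02=2: acc |= 2<<0 -> acc=2 shift=7
  byte[4]=0x27 cont=0 payload=0x27=39: acc |= 39<<7 -> acc=4994 shift=14 [end]
Varint 2: bytes[3:5] = 82 27 -> value 4994 (2 byte(s))
  byte[5]=0xD5 cont=1 payload=0x55=85: acc |= 85<<0 -> acc=85 shift=7
  byte[6]=0x83 cont=1 payload=0x03=3: acc |= 3<<7 -> acc=469 shift=14
  byte[7]=0x90 cont=1 payload=0x10=16: acc |= 16<<14 -> acc=262613 shift=21
  byte[8]=0x53 cont=0 payload=0x53=83: acc |= 83<<21 -> acc=174326229 shift=28 [end]
Varint 3: bytes[5:9] = D5 83 90 53 -> value 174326229 (4 byte(s))
  byte[9]=0xD8 cont=1 payload=0x58=88: acc |= 88<<0 -> acc=88 shift=7
  byte[10]=0xDF cont=1 payload=0x5F=95: acc |= 95<<7 -> acc=12248 shift=14
  byte[11]=0x59 cont=0 payload=0x59=89: acc |= 89<<14 -> acc=1470424 shift=21 [end]
Varint 4: bytes[9:12] = D8 DF 59 -> value 1470424 (3 byte(s))
  byte[12]=0x8E cont=1 payload=0x0E=14: acc |= 14<<0 -> acc=14 shift=7
  byte[13]=0x7B cont=0 payload=0x7B=123: acc |= 123<<7 -> acc=15758 shift=14 [end]
Varint 5: bytes[12:14] = 8E 7B -> value 15758 (2 byte(s))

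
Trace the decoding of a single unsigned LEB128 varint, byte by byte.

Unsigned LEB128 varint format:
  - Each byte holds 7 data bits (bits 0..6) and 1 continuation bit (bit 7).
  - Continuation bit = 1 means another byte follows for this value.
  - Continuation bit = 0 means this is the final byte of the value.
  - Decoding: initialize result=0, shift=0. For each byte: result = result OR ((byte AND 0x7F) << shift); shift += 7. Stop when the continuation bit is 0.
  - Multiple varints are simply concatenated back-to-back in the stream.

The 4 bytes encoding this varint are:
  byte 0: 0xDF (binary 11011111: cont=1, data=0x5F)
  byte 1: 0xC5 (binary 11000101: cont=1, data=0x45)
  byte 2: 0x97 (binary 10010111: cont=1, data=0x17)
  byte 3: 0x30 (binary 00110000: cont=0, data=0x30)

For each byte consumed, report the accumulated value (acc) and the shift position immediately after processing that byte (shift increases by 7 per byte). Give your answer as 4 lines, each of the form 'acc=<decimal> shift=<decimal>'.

Answer: acc=95 shift=7
acc=8927 shift=14
acc=385759 shift=21
acc=101049055 shift=28

Derivation:
byte 0=0xDF: payload=0x5F=95, contrib = 95<<0 = 95; acc -> 95, shift -> 7
byte 1=0xC5: payload=0x45=69, contrib = 69<<7 = 8832; acc -> 8927, shift -> 14
byte 2=0x97: payload=0x17=23, contrib = 23<<14 = 376832; acc -> 385759, shift -> 21
byte 3=0x30: payload=0x30=48, contrib = 48<<21 = 100663296; acc -> 101049055, shift -> 28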